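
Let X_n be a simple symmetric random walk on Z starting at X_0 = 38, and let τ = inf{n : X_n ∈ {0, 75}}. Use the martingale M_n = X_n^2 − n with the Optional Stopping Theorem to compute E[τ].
E[τ] = 1406

M_n = X_n^2 − n is a martingale (since E[X_{n+1}^2 | F_n] = X_n^2 + 1). By OST (τ has finite mean in a bounded region), E[M_τ] = E[M_0] = X_0^2 − 0 = 38^2 = 1444. Also E[M_τ] = E[X_τ^2] − E[τ]. The walk exits at 0 or 75, with P(hit 75 first) = 38/75, so E[X_τ^2] = 75^2 · 38/75 + 0 = 2850. Thus E[τ] = E[X_τ^2] − E[M_τ] = 2850 − 1444 = 1406 = 38(75 − 38) = 1406.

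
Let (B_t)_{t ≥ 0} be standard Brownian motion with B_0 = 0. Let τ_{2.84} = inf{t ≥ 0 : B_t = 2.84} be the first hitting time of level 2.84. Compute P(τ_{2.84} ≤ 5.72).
P(τ_{2.84} ≤ 5.72) = 2(1 − Φ(2.84/√5.72)) = 2(1 − Φ(1.1875)) ≈ 0.2350

By the reflection principle for standard BM, P(τ_b ≤ t) = 2 · P(B_t ≥ b). Since B_t ~ N(0, t), P(B_t ≥ 2.84) = 1 − Φ(2.84/√t) = 1 − Φ(2.84/√5.72) = 1 − Φ(1.1875) ≈ 0.11752. Doubling: P(τ_{2.84} ≤ 5.72) ≈ 2 · 0.11752 = 0.23504 ≈ 0.2350.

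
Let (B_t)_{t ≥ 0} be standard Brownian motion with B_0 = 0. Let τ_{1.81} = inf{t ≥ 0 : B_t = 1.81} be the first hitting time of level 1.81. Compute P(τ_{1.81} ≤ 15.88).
P(τ_{1.81} ≤ 15.88) = 2(1 − Φ(1.81/√15.88)) = 2(1 − Φ(0.4542)) ≈ 0.6497

By the reflection principle for standard BM, P(τ_b ≤ t) = 2 · P(B_t ≥ b). Since B_t ~ N(0, t), P(B_t ≥ 1.81) = 1 − Φ(1.81/√t) = 1 − Φ(1.81/√15.88) = 1 − Φ(0.4542) ≈ 0.32484. Doubling: P(τ_{1.81} ≤ 15.88) ≈ 2 · 0.32484 = 0.64968 ≈ 0.6497.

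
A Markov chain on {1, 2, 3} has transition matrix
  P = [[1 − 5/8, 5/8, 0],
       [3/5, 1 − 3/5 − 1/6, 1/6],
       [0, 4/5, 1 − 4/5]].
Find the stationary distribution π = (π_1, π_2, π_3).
π = (576/1301, 600/1301, 125/1301)

This is a birth-death chain on three states, which satisfies detailed balance: π_1 · P_{12} = π_2 · P_{21} and π_2 · P_{23} = π_3 · P_{32}.
From π_1 · 5/8 = π_2 · 3/5: π_2/π_1 = (5/8)/(3/5) = 25/24.
From π_2 · 1/6 = π_3 · 4/5: π_3/π_2 = (1/6)/(4/5) = 5/24.
Take π_1 proportional to 1; then unnormalized π = (1, 25/24, 125/576). Normalize by dividing by the sum 1301/576:
  π = (576/1301, 600/1301, 125/1301).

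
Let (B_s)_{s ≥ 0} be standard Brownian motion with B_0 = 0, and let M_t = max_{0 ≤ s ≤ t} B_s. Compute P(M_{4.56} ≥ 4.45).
P(M_{4.56} ≥ 4.45) = 2·P(B_{4.56} ≥ 4.45) = 2(1 − Φ(4.45/√4.56)) ≈ 0.0372

By the reflection principle for Brownian motion, P(M_t ≥ a) = 2 · P(B_t ≥ a) for a ≥ 0. Since B_t ~ N(0, t), P(B_t ≥ 4.45) = 1 − Φ(4.45/√t) = 1 − Φ(4.45/√4.56) = 1 − Φ(2.0839). So
  P(M_{4.56} ≥ 4.45) = 2(1 − Φ(2.0839)) ≈ 0.0372.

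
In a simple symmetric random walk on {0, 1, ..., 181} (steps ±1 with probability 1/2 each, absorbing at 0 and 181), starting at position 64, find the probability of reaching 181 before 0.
P(hit 181 before 0) = 64/181

Let u_k = P(hit 181 before 0 | start at k). Then u_0 = 0, u_181 = 1, and u_k = u_{k-1}/2 + u_{k+1}/2 for 1 ≤ k ≤ 180. This harmonic recurrence is solved by u_k = k/181, giving u_64 = 64/181.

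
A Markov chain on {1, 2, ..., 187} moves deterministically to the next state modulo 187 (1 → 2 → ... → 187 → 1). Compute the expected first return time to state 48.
E[T_48 | X_0 = 48] = 187

The chain cycles deterministically, so starting at state 48 it returns in exactly 187 steps. Equivalently, the stationary distribution is uniform π_j = 1/187 for every state j, so by Kac's formula E[T_48] = 1/π_48 = 187.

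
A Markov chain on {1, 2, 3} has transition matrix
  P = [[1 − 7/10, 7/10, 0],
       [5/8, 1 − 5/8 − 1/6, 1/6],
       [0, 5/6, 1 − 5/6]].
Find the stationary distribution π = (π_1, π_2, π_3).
π = (125/293, 140/293, 28/293)

This is a birth-death chain on three states, which satisfies detailed balance: π_1 · P_{12} = π_2 · P_{21} and π_2 · P_{23} = π_3 · P_{32}.
From π_1 · 7/10 = π_2 · 5/8: π_2/π_1 = (7/10)/(5/8) = 28/25.
From π_2 · 1/6 = π_3 · 5/6: π_3/π_2 = (1/6)/(5/6) = 1/5.
Take π_1 proportional to 1; then unnormalized π = (1, 28/25, 28/125). Normalize by dividing by the sum 293/125:
  π = (125/293, 140/293, 28/293).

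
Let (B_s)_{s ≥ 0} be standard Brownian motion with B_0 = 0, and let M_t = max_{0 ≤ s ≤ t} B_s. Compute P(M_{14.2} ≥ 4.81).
P(M_{14.2} ≥ 4.81) = 2·P(B_{14.2} ≥ 4.81) = 2(1 − Φ(4.81/√14.2)) ≈ 0.2018

By the reflection principle for Brownian motion, P(M_t ≥ a) = 2 · P(B_t ≥ a) for a ≥ 0. Since B_t ~ N(0, t), P(B_t ≥ 4.81) = 1 − Φ(4.81/√t) = 1 − Φ(4.81/√14.2) = 1 − Φ(1.2764). So
  P(M_{14.2} ≥ 4.81) = 2(1 − Φ(1.2764)) ≈ 0.2018.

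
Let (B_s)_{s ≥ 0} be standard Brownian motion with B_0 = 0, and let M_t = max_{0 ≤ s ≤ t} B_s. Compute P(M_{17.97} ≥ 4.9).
P(M_{17.97} ≥ 4.9) = 2·P(B_{17.97} ≥ 4.9) = 2(1 − Φ(4.9/√17.97)) ≈ 0.2477

By the reflection principle for Brownian motion, P(M_t ≥ a) = 2 · P(B_t ≥ a) for a ≥ 0. Since B_t ~ N(0, t), P(B_t ≥ 4.9) = 1 − Φ(4.9/√t) = 1 − Φ(4.9/√17.97) = 1 − Φ(1.1559). So
  P(M_{17.97} ≥ 4.9) = 2(1 − Φ(1.1559)) ≈ 0.2477.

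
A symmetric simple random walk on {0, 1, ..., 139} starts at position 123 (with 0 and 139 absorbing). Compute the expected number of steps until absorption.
E[τ | X_0 = 123] = 1968

Let v_k = E[τ | X_0 = k]. Boundary: v_0 = v_139 = 0. Recurrence: v_k = 1 + (v_{k-1} + v_{k+1})/2 for 1 ≤ k ≤ 138. The particular solution to v_k − (v_{k-1} + v_{k+1})/2 = 1 is v_k = −k^2. Adding homogeneous solution A + B k and matching boundaries gives v_k = k (139 − k). Substituting k = 123: v_123 = 123 · 16 = 1968.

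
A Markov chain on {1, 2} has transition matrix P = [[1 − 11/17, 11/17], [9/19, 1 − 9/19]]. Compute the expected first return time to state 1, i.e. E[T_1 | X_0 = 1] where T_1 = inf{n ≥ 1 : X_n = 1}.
E[T_1 | X_0 = 1] = 1/π_1 = 362/153

For an irreducible recurrent Markov chain with stationary distribution π, E[T_i | X_0 = i] = 1/π_i (Kac's formula). Here π_1 = (9/19)/(11/17 + 9/19) = (9/19)/(362/323) = 153/362, so E[T_1 | X_0 = 1] = 1/π_1 = (11/17 + 9/19)/(9/19) = (362/323)/(9/19) = 362/153.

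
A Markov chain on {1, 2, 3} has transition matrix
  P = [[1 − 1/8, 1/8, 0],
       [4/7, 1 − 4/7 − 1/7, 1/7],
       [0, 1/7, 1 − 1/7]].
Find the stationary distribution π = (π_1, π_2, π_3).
π = (16/23, 7/46, 7/46)

This is a birth-death chain on three states, which satisfies detailed balance: π_1 · P_{12} = π_2 · P_{21} and π_2 · P_{23} = π_3 · P_{32}.
From π_1 · 1/8 = π_2 · 4/7: π_2/π_1 = (1/8)/(4/7) = 7/32.
From π_2 · 1/7 = π_3 · 1/7: π_3/π_2 = (1/7)/(1/7) = 1.
Take π_1 proportional to 1; then unnormalized π = (1, 7/32, 7/32). Normalize by dividing by the sum 23/16:
  π = (16/23, 7/46, 7/46).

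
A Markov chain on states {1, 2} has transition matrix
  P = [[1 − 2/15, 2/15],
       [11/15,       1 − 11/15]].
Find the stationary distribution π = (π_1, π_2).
π_1 = 11/13, π_2 = 2/13

Solve πP = π with π_1 + π_2 = 1. From πP = π: π_1 · (1 − 2/15) + π_2 · 11/15 = π_1 ⇒ π_2 · 11/15 = π_1 · 2/15 ⇒ π_2/π_1 = (2/15)/(11/15) = 2/11. Together with π_1 + π_2 = 1:
  π_1 = (11/15)/(2/15 + 11/15) = (11/15)/(13/15) = 11/13,
  π_2 = (2/15)/(2/15 + 11/15) = (2/15)/(13/15) = 2/13.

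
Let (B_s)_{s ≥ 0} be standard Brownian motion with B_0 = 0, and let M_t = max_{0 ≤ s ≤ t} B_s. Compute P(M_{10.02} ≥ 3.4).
P(M_{10.02} ≥ 3.4) = 2·P(B_{10.02} ≥ 3.4) = 2(1 − Φ(3.4/√10.02)) ≈ 0.2828

By the reflection principle for Brownian motion, P(M_t ≥ a) = 2 · P(B_t ≥ a) for a ≥ 0. Since B_t ~ N(0, t), P(B_t ≥ 3.4) = 1 − Φ(3.4/√t) = 1 − Φ(3.4/√10.02) = 1 − Φ(1.0741). So
  P(M_{10.02} ≥ 3.4) = 2(1 − Φ(1.0741)) ≈ 0.2828.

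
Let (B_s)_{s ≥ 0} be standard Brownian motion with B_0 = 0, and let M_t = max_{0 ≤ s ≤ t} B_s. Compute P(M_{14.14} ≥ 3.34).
P(M_{14.14} ≥ 3.34) = 2·P(B_{14.14} ≥ 3.34) = 2(1 − Φ(3.34/√14.14)) ≈ 0.3744

By the reflection principle for Brownian motion, P(M_t ≥ a) = 2 · P(B_t ≥ a) for a ≥ 0. Since B_t ~ N(0, t), P(B_t ≥ 3.34) = 1 − Φ(3.34/√t) = 1 − Φ(3.34/√14.14) = 1 − Φ(0.8882). So
  P(M_{14.14} ≥ 3.34) = 2(1 − Φ(0.8882)) ≈ 0.3744.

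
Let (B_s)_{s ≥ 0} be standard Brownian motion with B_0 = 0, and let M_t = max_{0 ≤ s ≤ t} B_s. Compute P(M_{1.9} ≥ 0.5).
P(M_{1.9} ≥ 0.5) = 2·P(B_{1.9} ≥ 0.5) = 2(1 − Φ(0.5/√1.9)) ≈ 0.7168

By the reflection principle for Brownian motion, P(M_t ≥ a) = 2 · P(B_t ≥ a) for a ≥ 0. Since B_t ~ N(0, t), P(B_t ≥ 0.5) = 1 − Φ(0.5/√t) = 1 − Φ(0.5/√1.9) = 1 − Φ(0.3627). So
  P(M_{1.9} ≥ 0.5) = 2(1 − Φ(0.3627)) ≈ 0.7168.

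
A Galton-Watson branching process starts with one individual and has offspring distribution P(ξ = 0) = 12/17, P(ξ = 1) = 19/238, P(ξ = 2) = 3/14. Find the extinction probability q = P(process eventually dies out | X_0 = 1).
q = 1

Mean offspring μ = 0·12/17 + 1·19/238 + 2·3/14 = 121/238 ≤ 1. For μ ≤ 1 with offspring not concentrated at 1, the Galton-Watson process goes extinct almost surely, so q = 1.
(Algebraic check: The pgf is f(s) = 12/17 + 19/238·s + 3/14·s². The extinction probability q is the smallest fixed point of f in [0, 1]. Setting s = f(s):
  3/14·s² + (19/238 − 1)·s + 12/17 = 0
  3/14·s² − (12/17 + 3/14)·s + 12/17 = 0
which factors as (s − 1)·(3/14·s − 12/17) = 0, giving roots s = 1 and s = (12/17)/(3/14) = 56/17. Since 56/17 ≥ 1, the smallest root in [0, 1] is s = 1.)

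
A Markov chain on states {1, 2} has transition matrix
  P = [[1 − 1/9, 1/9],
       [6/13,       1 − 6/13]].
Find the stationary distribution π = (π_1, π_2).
π_1 = 54/67, π_2 = 13/67

Solve πP = π with π_1 + π_2 = 1. From πP = π: π_1 · (1 − 1/9) + π_2 · 6/13 = π_1 ⇒ π_2 · 6/13 = π_1 · 1/9 ⇒ π_2/π_1 = (1/9)/(6/13) = 13/54. Together with π_1 + π_2 = 1:
  π_1 = (6/13)/(1/9 + 6/13) = (6/13)/(67/117) = 54/67,
  π_2 = (1/9)/(1/9 + 6/13) = (1/9)/(67/117) = 13/67.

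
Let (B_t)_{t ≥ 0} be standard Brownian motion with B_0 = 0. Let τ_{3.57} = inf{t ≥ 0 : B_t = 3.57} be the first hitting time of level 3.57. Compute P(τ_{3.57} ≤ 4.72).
P(τ_{3.57} ≤ 4.72) = 2(1 − Φ(3.57/√4.72)) = 2(1 − Φ(1.6432)) ≈ 0.1003

By the reflection principle for standard BM, P(τ_b ≤ t) = 2 · P(B_t ≥ b). Since B_t ~ N(0, t), P(B_t ≥ 3.57) = 1 − Φ(3.57/√t) = 1 − Φ(3.57/√4.72) = 1 − Φ(1.6432) ≈ 0.05017. Doubling: P(τ_{3.57} ≤ 4.72) ≈ 2 · 0.05017 = 0.10034 ≈ 0.1003.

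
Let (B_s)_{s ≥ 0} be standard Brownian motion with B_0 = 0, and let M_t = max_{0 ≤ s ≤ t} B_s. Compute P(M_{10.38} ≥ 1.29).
P(M_{10.38} ≥ 1.29) = 2·P(B_{10.38} ≥ 1.29) = 2(1 − Φ(1.29/√10.38)) ≈ 0.6889

By the reflection principle for Brownian motion, P(M_t ≥ a) = 2 · P(B_t ≥ a) for a ≥ 0. Since B_t ~ N(0, t), P(B_t ≥ 1.29) = 1 − Φ(1.29/√t) = 1 − Φ(1.29/√10.38) = 1 − Φ(0.4004). So
  P(M_{10.38} ≥ 1.29) = 2(1 − Φ(0.4004)) ≈ 0.6889.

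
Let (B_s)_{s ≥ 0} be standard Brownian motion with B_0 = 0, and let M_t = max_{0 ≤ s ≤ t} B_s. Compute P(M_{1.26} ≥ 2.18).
P(M_{1.26} ≥ 2.18) = 2·P(B_{1.26} ≥ 2.18) = 2(1 − Φ(2.18/√1.26)) ≈ 0.0521

By the reflection principle for Brownian motion, P(M_t ≥ a) = 2 · P(B_t ≥ a) for a ≥ 0. Since B_t ~ N(0, t), P(B_t ≥ 2.18) = 1 − Φ(2.18/√t) = 1 − Φ(2.18/√1.26) = 1 − Φ(1.9421). So
  P(M_{1.26} ≥ 2.18) = 2(1 − Φ(1.9421)) ≈ 0.0521.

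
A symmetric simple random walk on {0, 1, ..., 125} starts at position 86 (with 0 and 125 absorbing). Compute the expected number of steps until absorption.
E[τ | X_0 = 86] = 3354

Let v_k = E[τ | X_0 = k]. Boundary: v_0 = v_125 = 0. Recurrence: v_k = 1 + (v_{k-1} + v_{k+1})/2 for 1 ≤ k ≤ 124. The particular solution to v_k − (v_{k-1} + v_{k+1})/2 = 1 is v_k = −k^2. Adding homogeneous solution A + B k and matching boundaries gives v_k = k (125 − k). Substituting k = 86: v_86 = 86 · 39 = 3354.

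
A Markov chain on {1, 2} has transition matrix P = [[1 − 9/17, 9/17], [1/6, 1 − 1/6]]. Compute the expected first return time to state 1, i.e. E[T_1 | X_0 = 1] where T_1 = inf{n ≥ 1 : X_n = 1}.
E[T_1 | X_0 = 1] = 1/π_1 = 71/17

For an irreducible recurrent Markov chain with stationary distribution π, E[T_i | X_0 = i] = 1/π_i (Kac's formula). Here π_1 = (1/6)/(9/17 + 1/6) = (1/6)/(71/102) = 17/71, so E[T_1 | X_0 = 1] = 1/π_1 = (9/17 + 1/6)/(1/6) = (71/102)/(1/6) = 71/17.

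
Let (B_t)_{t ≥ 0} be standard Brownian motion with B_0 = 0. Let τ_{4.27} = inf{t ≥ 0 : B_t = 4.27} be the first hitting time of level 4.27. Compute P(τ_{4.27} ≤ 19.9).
P(τ_{4.27} ≤ 19.9) = 2(1 − Φ(4.27/√19.9)) = 2(1 − Φ(0.9572)) ≈ 0.3385

By the reflection principle for standard BM, P(τ_b ≤ t) = 2 · P(B_t ≥ b). Since B_t ~ N(0, t), P(B_t ≥ 4.27) = 1 − Φ(4.27/√t) = 1 − Φ(4.27/√19.9) = 1 − Φ(0.9572) ≈ 0.16923. Doubling: P(τ_{4.27} ≤ 19.9) ≈ 2 · 0.16923 = 0.33846 ≈ 0.3385.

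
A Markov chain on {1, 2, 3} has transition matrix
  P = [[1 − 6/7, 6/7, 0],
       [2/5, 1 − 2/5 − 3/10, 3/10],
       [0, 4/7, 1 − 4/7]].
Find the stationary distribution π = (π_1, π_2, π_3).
π = (56/239, 120/239, 63/239)

This is a birth-death chain on three states, which satisfies detailed balance: π_1 · P_{12} = π_2 · P_{21} and π_2 · P_{23} = π_3 · P_{32}.
From π_1 · 6/7 = π_2 · 2/5: π_2/π_1 = (6/7)/(2/5) = 15/7.
From π_2 · 3/10 = π_3 · 4/7: π_3/π_2 = (3/10)/(4/7) = 21/40.
Take π_1 proportional to 1; then unnormalized π = (1, 15/7, 9/8). Normalize by dividing by the sum 239/56:
  π = (56/239, 120/239, 63/239).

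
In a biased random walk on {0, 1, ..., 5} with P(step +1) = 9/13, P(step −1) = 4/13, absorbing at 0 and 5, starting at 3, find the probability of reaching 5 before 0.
P(hit 5 before 0) = (1 − (4/9)^3) / (1 − (4/9)^5) = 10773/11605

Let u_k denote P(reach 5 before 0 | start at k). Boundary: u_0 = 0, u_5 = 1. Recurrence: u_k = 9/13·u_{k+1} + 4/13·u_{k-1} for 1 ≤ k ≤ 4. Try u_k = A + B·r^k with r = q/p = (4/13)/(9/13) = 4/9. Substitution satisfies the recurrence; boundary conditions give:
  u_k = (1 − r^k) / (1 − r^N) = (1 − (4/9)^3) / (1 − (4/9)^5) = 10773/11605.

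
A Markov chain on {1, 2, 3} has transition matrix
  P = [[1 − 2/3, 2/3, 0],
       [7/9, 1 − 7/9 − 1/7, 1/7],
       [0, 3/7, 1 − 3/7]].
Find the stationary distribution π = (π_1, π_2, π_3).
π = (7/15, 2/5, 2/15)

This is a birth-death chain on three states, which satisfies detailed balance: π_1 · P_{12} = π_2 · P_{21} and π_2 · P_{23} = π_3 · P_{32}.
From π_1 · 2/3 = π_2 · 7/9: π_2/π_1 = (2/3)/(7/9) = 6/7.
From π_2 · 1/7 = π_3 · 3/7: π_3/π_2 = (1/7)/(3/7) = 1/3.
Take π_1 proportional to 1; then unnormalized π = (1, 6/7, 2/7). Normalize by dividing by the sum 15/7:
  π = (7/15, 2/5, 2/15).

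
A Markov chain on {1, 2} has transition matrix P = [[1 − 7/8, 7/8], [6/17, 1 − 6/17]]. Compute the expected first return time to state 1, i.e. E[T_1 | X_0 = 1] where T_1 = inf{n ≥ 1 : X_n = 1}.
E[T_1 | X_0 = 1] = 1/π_1 = 167/48

For an irreducible recurrent Markov chain with stationary distribution π, E[T_i | X_0 = i] = 1/π_i (Kac's formula). Here π_1 = (6/17)/(7/8 + 6/17) = (6/17)/(167/136) = 48/167, so E[T_1 | X_0 = 1] = 1/π_1 = (7/8 + 6/17)/(6/17) = (167/136)/(6/17) = 167/48.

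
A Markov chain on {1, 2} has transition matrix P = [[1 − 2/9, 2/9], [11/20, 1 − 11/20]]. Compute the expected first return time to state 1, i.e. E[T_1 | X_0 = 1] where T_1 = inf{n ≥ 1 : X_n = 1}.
E[T_1 | X_0 = 1] = 1/π_1 = 139/99

For an irreducible recurrent Markov chain with stationary distribution π, E[T_i | X_0 = i] = 1/π_i (Kac's formula). Here π_1 = (11/20)/(2/9 + 11/20) = (11/20)/(139/180) = 99/139, so E[T_1 | X_0 = 1] = 1/π_1 = (2/9 + 11/20)/(11/20) = (139/180)/(11/20) = 139/99.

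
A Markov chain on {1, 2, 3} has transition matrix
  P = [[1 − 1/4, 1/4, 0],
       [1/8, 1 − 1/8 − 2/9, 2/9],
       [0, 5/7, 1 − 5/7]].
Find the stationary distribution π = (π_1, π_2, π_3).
π = (45/163, 90/163, 28/163)

This is a birth-death chain on three states, which satisfies detailed balance: π_1 · P_{12} = π_2 · P_{21} and π_2 · P_{23} = π_3 · P_{32}.
From π_1 · 1/4 = π_2 · 1/8: π_2/π_1 = (1/4)/(1/8) = 2.
From π_2 · 2/9 = π_3 · 5/7: π_3/π_2 = (2/9)/(5/7) = 14/45.
Take π_1 proportional to 1; then unnormalized π = (1, 2, 28/45). Normalize by dividing by the sum 163/45:
  π = (45/163, 90/163, 28/163).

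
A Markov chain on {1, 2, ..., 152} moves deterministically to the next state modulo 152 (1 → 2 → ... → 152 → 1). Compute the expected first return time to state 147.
E[T_147 | X_0 = 147] = 152

The chain cycles deterministically, so starting at state 147 it returns in exactly 152 steps. Equivalently, the stationary distribution is uniform π_j = 1/152 for every state j, so by Kac's formula E[T_147] = 1/π_147 = 152.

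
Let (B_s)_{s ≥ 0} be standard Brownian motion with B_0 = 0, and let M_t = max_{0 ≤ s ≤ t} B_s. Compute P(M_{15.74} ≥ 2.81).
P(M_{15.74} ≥ 2.81) = 2·P(B_{15.74} ≥ 2.81) = 2(1 − Φ(2.81/√15.74)) ≈ 0.4788

By the reflection principle for Brownian motion, P(M_t ≥ a) = 2 · P(B_t ≥ a) for a ≥ 0. Since B_t ~ N(0, t), P(B_t ≥ 2.81) = 1 − Φ(2.81/√t) = 1 − Φ(2.81/√15.74) = 1 − Φ(0.7083). So
  P(M_{15.74} ≥ 2.81) = 2(1 − Φ(0.7083)) ≈ 0.4788.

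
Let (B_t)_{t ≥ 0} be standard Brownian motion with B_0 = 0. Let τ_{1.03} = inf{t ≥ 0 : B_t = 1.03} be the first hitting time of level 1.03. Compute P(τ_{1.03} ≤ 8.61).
P(τ_{1.03} ≤ 8.61) = 2(1 − Φ(1.03/√8.61)) = 2(1 − Φ(0.3510)) ≈ 0.7256

By the reflection principle for standard BM, P(τ_b ≤ t) = 2 · P(B_t ≥ b). Since B_t ~ N(0, t), P(B_t ≥ 1.03) = 1 − Φ(1.03/√t) = 1 − Φ(1.03/√8.61) = 1 − Φ(0.3510) ≈ 0.36279. Doubling: P(τ_{1.03} ≤ 8.61) ≈ 2 · 0.36279 = 0.72558 ≈ 0.7256.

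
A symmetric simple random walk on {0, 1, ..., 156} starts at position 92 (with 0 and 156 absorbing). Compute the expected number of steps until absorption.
E[τ | X_0 = 92] = 5888

Let v_k = E[τ | X_0 = k]. Boundary: v_0 = v_156 = 0. Recurrence: v_k = 1 + (v_{k-1} + v_{k+1})/2 for 1 ≤ k ≤ 155. The particular solution to v_k − (v_{k-1} + v_{k+1})/2 = 1 is v_k = −k^2. Adding homogeneous solution A + B k and matching boundaries gives v_k = k (156 − k). Substituting k = 92: v_92 = 92 · 64 = 5888.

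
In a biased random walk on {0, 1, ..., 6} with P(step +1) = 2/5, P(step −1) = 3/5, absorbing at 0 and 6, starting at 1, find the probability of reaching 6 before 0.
P(hit 6 before 0) = (1 − (3/2)^1) / (1 − (3/2)^6) = 32/665

Let u_k denote P(reach 6 before 0 | start at k). Boundary: u_0 = 0, u_6 = 1. Recurrence: u_k = 2/5·u_{k+1} + 3/5·u_{k-1} for 1 ≤ k ≤ 5. Try u_k = A + B·r^k with r = q/p = (3/5)/(2/5) = 3/2. Substitution satisfies the recurrence; boundary conditions give:
  u_k = (1 − r^k) / (1 − r^N) = (1 − (3/2)^1) / (1 − (3/2)^6) = 32/665.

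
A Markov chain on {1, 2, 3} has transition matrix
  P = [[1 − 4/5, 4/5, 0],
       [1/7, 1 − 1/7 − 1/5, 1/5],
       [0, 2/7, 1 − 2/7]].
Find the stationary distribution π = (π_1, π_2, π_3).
π = (25/263, 140/263, 98/263)

This is a birth-death chain on three states, which satisfies detailed balance: π_1 · P_{12} = π_2 · P_{21} and π_2 · P_{23} = π_3 · P_{32}.
From π_1 · 4/5 = π_2 · 1/7: π_2/π_1 = (4/5)/(1/7) = 28/5.
From π_2 · 1/5 = π_3 · 2/7: π_3/π_2 = (1/5)/(2/7) = 7/10.
Take π_1 proportional to 1; then unnormalized π = (1, 28/5, 98/25). Normalize by dividing by the sum 263/25:
  π = (25/263, 140/263, 98/263).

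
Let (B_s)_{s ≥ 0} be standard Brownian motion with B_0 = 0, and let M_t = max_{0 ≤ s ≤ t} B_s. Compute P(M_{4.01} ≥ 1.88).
P(M_{4.01} ≥ 1.88) = 2·P(B_{4.01} ≥ 1.88) = 2(1 − Φ(1.88/√4.01)) ≈ 0.3478

By the reflection principle for Brownian motion, P(M_t ≥ a) = 2 · P(B_t ≥ a) for a ≥ 0. Since B_t ~ N(0, t), P(B_t ≥ 1.88) = 1 − Φ(1.88/√t) = 1 − Φ(1.88/√4.01) = 1 − Φ(0.9388). So
  P(M_{4.01} ≥ 1.88) = 2(1 − Φ(0.9388)) ≈ 0.3478.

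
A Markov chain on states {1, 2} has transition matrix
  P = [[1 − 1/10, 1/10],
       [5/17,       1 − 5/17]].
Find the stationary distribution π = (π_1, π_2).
π_1 = 50/67, π_2 = 17/67

Solve πP = π with π_1 + π_2 = 1. From πP = π: π_1 · (1 − 1/10) + π_2 · 5/17 = π_1 ⇒ π_2 · 5/17 = π_1 · 1/10 ⇒ π_2/π_1 = (1/10)/(5/17) = 17/50. Together with π_1 + π_2 = 1:
  π_1 = (5/17)/(1/10 + 5/17) = (5/17)/(67/170) = 50/67,
  π_2 = (1/10)/(1/10 + 5/17) = (1/10)/(67/170) = 17/67.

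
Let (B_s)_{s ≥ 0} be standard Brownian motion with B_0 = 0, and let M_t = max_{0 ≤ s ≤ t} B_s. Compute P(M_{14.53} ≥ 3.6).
P(M_{14.53} ≥ 3.6) = 2·P(B_{14.53} ≥ 3.6) = 2(1 − Φ(3.6/√14.53)) ≈ 0.3450

By the reflection principle for Brownian motion, P(M_t ≥ a) = 2 · P(B_t ≥ a) for a ≥ 0. Since B_t ~ N(0, t), P(B_t ≥ 3.6) = 1 − Φ(3.6/√t) = 1 − Φ(3.6/√14.53) = 1 − Φ(0.9444). So
  P(M_{14.53} ≥ 3.6) = 2(1 − Φ(0.9444)) ≈ 0.3450.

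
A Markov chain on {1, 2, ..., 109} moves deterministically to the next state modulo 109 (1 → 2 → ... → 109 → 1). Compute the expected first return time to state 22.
E[T_22 | X_0 = 22] = 109

The chain cycles deterministically, so starting at state 22 it returns in exactly 109 steps. Equivalently, the stationary distribution is uniform π_j = 1/109 for every state j, so by Kac's formula E[T_22] = 1/π_22 = 109.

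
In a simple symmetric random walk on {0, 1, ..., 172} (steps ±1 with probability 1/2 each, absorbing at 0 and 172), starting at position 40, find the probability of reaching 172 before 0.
P(hit 172 before 0) = 40/172 = 10/43

Let u_k = P(hit 172 before 0 | start at k). Then u_0 = 0, u_172 = 1, and u_k = u_{k-1}/2 + u_{k+1}/2 for 1 ≤ k ≤ 171. This harmonic recurrence is solved by u_k = k/172, giving u_40 = 40/172 = 10/43.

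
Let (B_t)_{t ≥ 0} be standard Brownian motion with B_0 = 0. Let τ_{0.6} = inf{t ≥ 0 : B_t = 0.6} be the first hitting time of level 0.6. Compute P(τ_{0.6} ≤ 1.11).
P(τ_{0.6} ≤ 1.11) = 2(1 − Φ(0.6/√1.11)) = 2(1 − Φ(0.5695)) ≈ 0.5690

By the reflection principle for standard BM, P(τ_b ≤ t) = 2 · P(B_t ≥ b). Since B_t ~ N(0, t), P(B_t ≥ 0.6) = 1 − Φ(0.6/√t) = 1 − Φ(0.6/√1.11) = 1 − Φ(0.5695) ≈ 0.28451. Doubling: P(τ_{0.6} ≤ 1.11) ≈ 2 · 0.28451 = 0.56902 ≈ 0.5690.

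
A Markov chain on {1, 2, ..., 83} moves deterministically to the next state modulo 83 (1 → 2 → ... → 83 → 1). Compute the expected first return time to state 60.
E[T_60 | X_0 = 60] = 83

The chain cycles deterministically, so starting at state 60 it returns in exactly 83 steps. Equivalently, the stationary distribution is uniform π_j = 1/83 for every state j, so by Kac's formula E[T_60] = 1/π_60 = 83.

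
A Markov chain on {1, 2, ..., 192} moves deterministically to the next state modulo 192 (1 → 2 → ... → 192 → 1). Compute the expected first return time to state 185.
E[T_185 | X_0 = 185] = 192

The chain cycles deterministically, so starting at state 185 it returns in exactly 192 steps. Equivalently, the stationary distribution is uniform π_j = 1/192 for every state j, so by Kac's formula E[T_185] = 1/π_185 = 192.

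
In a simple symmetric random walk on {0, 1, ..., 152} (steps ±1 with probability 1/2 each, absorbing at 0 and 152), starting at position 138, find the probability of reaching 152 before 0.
P(hit 152 before 0) = 138/152 = 69/76

Let u_k = P(hit 152 before 0 | start at k). Then u_0 = 0, u_152 = 1, and u_k = u_{k-1}/2 + u_{k+1}/2 for 1 ≤ k ≤ 151. This harmonic recurrence is solved by u_k = k/152, giving u_138 = 138/152 = 69/76.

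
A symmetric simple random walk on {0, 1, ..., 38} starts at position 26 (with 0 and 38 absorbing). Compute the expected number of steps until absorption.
E[τ | X_0 = 26] = 312

Let v_k = E[τ | X_0 = k]. Boundary: v_0 = v_38 = 0. Recurrence: v_k = 1 + (v_{k-1} + v_{k+1})/2 for 1 ≤ k ≤ 37. The particular solution to v_k − (v_{k-1} + v_{k+1})/2 = 1 is v_k = −k^2. Adding homogeneous solution A + B k and matching boundaries gives v_k = k (38 − k). Substituting k = 26: v_26 = 26 · 12 = 312.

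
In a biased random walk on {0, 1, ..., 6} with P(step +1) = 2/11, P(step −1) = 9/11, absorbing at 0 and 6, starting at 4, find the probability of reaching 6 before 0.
P(hit 6 before 0) = (1 − (9/2)^4) / (1 − (9/2)^6) = 340/6901

Let u_k denote P(reach 6 before 0 | start at k). Boundary: u_0 = 0, u_6 = 1. Recurrence: u_k = 2/11·u_{k+1} + 9/11·u_{k-1} for 1 ≤ k ≤ 5. Try u_k = A + B·r^k with r = q/p = (9/11)/(2/11) = 9/2. Substitution satisfies the recurrence; boundary conditions give:
  u_k = (1 − r^k) / (1 − r^N) = (1 − (9/2)^4) / (1 − (9/2)^6) = 340/6901.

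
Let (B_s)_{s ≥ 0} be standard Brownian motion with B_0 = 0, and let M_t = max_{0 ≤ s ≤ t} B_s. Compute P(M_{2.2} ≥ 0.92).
P(M_{2.2} ≥ 0.92) = 2·P(B_{2.2} ≥ 0.92) = 2(1 − Φ(0.92/√2.2)) ≈ 0.5351

By the reflection principle for Brownian motion, P(M_t ≥ a) = 2 · P(B_t ≥ a) for a ≥ 0. Since B_t ~ N(0, t), P(B_t ≥ 0.92) = 1 − Φ(0.92/√t) = 1 − Φ(0.92/√2.2) = 1 − Φ(0.6203). So
  P(M_{2.2} ≥ 0.92) = 2(1 − Φ(0.6203)) ≈ 0.5351.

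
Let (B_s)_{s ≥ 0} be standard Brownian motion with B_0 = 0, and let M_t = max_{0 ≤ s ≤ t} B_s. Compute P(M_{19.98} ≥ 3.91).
P(M_{19.98} ≥ 3.91) = 2·P(B_{19.98} ≥ 3.91) = 2(1 − Φ(3.91/√19.98)) ≈ 0.3817

By the reflection principle for Brownian motion, P(M_t ≥ a) = 2 · P(B_t ≥ a) for a ≥ 0. Since B_t ~ N(0, t), P(B_t ≥ 3.91) = 1 − Φ(3.91/√t) = 1 − Φ(3.91/√19.98) = 1 − Φ(0.8747). So
  P(M_{19.98} ≥ 3.91) = 2(1 − Φ(0.8747)) ≈ 0.3817.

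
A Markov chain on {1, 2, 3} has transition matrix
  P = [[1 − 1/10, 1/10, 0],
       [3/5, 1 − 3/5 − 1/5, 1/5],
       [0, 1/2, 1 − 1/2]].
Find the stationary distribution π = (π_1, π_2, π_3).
π = (30/37, 5/37, 2/37)

This is a birth-death chain on three states, which satisfies detailed balance: π_1 · P_{12} = π_2 · P_{21} and π_2 · P_{23} = π_3 · P_{32}.
From π_1 · 1/10 = π_2 · 3/5: π_2/π_1 = (1/10)/(3/5) = 1/6.
From π_2 · 1/5 = π_3 · 1/2: π_3/π_2 = (1/5)/(1/2) = 2/5.
Take π_1 proportional to 1; then unnormalized π = (1, 1/6, 1/15). Normalize by dividing by the sum 37/30:
  π = (30/37, 5/37, 2/37).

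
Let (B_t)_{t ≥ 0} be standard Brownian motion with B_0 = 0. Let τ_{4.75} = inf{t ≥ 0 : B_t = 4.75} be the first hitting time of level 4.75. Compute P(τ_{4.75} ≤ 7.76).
P(τ_{4.75} ≤ 7.76) = 2(1 − Φ(4.75/√7.76)) = 2(1 − Φ(1.7052)) ≈ 0.0882

By the reflection principle for standard BM, P(τ_b ≤ t) = 2 · P(B_t ≥ b). Since B_t ~ N(0, t), P(B_t ≥ 4.75) = 1 − Φ(4.75/√t) = 1 − Φ(4.75/√7.76) = 1 − Φ(1.7052) ≈ 0.04408. Doubling: P(τ_{4.75} ≤ 7.76) ≈ 2 · 0.04408 = 0.08816 ≈ 0.0882.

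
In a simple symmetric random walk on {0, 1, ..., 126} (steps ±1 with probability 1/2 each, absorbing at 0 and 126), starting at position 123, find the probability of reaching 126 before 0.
P(hit 126 before 0) = 123/126 = 41/42

Let u_k = P(hit 126 before 0 | start at k). Then u_0 = 0, u_126 = 1, and u_k = u_{k-1}/2 + u_{k+1}/2 for 1 ≤ k ≤ 125. This harmonic recurrence is solved by u_k = k/126, giving u_123 = 123/126 = 41/42.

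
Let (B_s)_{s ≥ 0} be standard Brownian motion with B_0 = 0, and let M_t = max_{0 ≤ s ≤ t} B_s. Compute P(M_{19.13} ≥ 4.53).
P(M_{19.13} ≥ 4.53) = 2·P(B_{19.13} ≥ 4.53) = 2(1 − Φ(4.53/√19.13)) ≈ 0.3003

By the reflection principle for Brownian motion, P(M_t ≥ a) = 2 · P(B_t ≥ a) for a ≥ 0. Since B_t ~ N(0, t), P(B_t ≥ 4.53) = 1 − Φ(4.53/√t) = 1 − Φ(4.53/√19.13) = 1 − Φ(1.0357). So
  P(M_{19.13} ≥ 4.53) = 2(1 − Φ(1.0357)) ≈ 0.3003.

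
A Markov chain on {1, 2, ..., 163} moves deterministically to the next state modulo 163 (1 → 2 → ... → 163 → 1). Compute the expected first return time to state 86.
E[T_86 | X_0 = 86] = 163

The chain cycles deterministically, so starting at state 86 it returns in exactly 163 steps. Equivalently, the stationary distribution is uniform π_j = 1/163 for every state j, so by Kac's formula E[T_86] = 1/π_86 = 163.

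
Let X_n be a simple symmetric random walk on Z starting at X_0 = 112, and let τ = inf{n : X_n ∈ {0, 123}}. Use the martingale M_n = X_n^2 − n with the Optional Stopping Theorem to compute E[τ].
E[τ] = 1232

M_n = X_n^2 − n is a martingale (since E[X_{n+1}^2 | F_n] = X_n^2 + 1). By OST (τ has finite mean in a bounded region), E[M_τ] = E[M_0] = X_0^2 − 0 = 112^2 = 12544. Also E[M_τ] = E[X_τ^2] − E[τ]. The walk exits at 0 or 123, with P(hit 123 first) = 112/123, so E[X_τ^2] = 123^2 · 112/123 + 0 = 13776. Thus E[τ] = E[X_τ^2] − E[M_τ] = 13776 − 12544 = 1232 = 112(123 − 112) = 1232.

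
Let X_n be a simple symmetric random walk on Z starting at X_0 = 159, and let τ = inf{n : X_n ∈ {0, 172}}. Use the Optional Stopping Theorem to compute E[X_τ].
E[X_τ] = 159

X_n is a martingale and τ is a bounded-mean stopping time (indeed τ is finite a.s. with bounded expectation since the walk is in a bounded region). By the OST, E[X_τ] = E[X_0] = 159. Equivalently: E[X_τ] = 172 · P(hit 172 first) + 0 · P(hit 0 first) = 172 · (159/172) = 159.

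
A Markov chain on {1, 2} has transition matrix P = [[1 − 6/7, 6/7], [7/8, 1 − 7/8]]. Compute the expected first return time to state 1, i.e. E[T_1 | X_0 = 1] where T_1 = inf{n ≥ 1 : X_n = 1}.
E[T_1 | X_0 = 1] = 1/π_1 = 97/49

For an irreducible recurrent Markov chain with stationary distribution π, E[T_i | X_0 = i] = 1/π_i (Kac's formula). Here π_1 = (7/8)/(6/7 + 7/8) = (7/8)/(97/56) = 49/97, so E[T_1 | X_0 = 1] = 1/π_1 = (6/7 + 7/8)/(7/8) = (97/56)/(7/8) = 97/49.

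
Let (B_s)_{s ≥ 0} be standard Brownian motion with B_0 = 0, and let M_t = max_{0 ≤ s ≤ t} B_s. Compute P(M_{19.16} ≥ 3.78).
P(M_{19.16} ≥ 3.78) = 2·P(B_{19.16} ≥ 3.78) = 2(1 − Φ(3.78/√19.16)) ≈ 0.3878

By the reflection principle for Brownian motion, P(M_t ≥ a) = 2 · P(B_t ≥ a) for a ≥ 0. Since B_t ~ N(0, t), P(B_t ≥ 3.78) = 1 − Φ(3.78/√t) = 1 − Φ(3.78/√19.16) = 1 − Φ(0.8636). So
  P(M_{19.16} ≥ 3.78) = 2(1 − Φ(0.8636)) ≈ 0.3878.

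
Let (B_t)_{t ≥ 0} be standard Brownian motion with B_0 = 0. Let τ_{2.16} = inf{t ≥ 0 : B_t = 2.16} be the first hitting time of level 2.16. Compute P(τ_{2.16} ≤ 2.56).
P(τ_{2.16} ≤ 2.56) = 2(1 − Φ(2.16/√2.56)) = 2(1 − Φ(1.3500)) ≈ 0.1770

By the reflection principle for standard BM, P(τ_b ≤ t) = 2 · P(B_t ≥ b). Since B_t ~ N(0, t), P(B_t ≥ 2.16) = 1 − Φ(2.16/√t) = 1 − Φ(2.16/√2.56) = 1 − Φ(1.3500) ≈ 0.08851. Doubling: P(τ_{2.16} ≤ 2.56) ≈ 2 · 0.08851 = 0.17702 ≈ 0.1770.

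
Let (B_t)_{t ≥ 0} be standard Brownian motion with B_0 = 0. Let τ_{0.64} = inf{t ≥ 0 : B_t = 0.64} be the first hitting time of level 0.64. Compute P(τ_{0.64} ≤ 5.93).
P(τ_{0.64} ≤ 5.93) = 2(1 − Φ(0.64/√5.93)) = 2(1 − Φ(0.2628)) ≈ 0.7927

By the reflection principle for standard BM, P(τ_b ≤ t) = 2 · P(B_t ≥ b). Since B_t ~ N(0, t), P(B_t ≥ 0.64) = 1 − Φ(0.64/√t) = 1 − Φ(0.64/√5.93) = 1 − Φ(0.2628) ≈ 0.39635. Doubling: P(τ_{0.64} ≤ 5.93) ≈ 2 · 0.39635 = 0.79270 ≈ 0.7927.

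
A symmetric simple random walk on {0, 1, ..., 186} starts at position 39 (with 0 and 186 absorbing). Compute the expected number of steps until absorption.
E[τ | X_0 = 39] = 5733

Let v_k = E[τ | X_0 = k]. Boundary: v_0 = v_186 = 0. Recurrence: v_k = 1 + (v_{k-1} + v_{k+1})/2 for 1 ≤ k ≤ 185. The particular solution to v_k − (v_{k-1} + v_{k+1})/2 = 1 is v_k = −k^2. Adding homogeneous solution A + B k and matching boundaries gives v_k = k (186 − k). Substituting k = 39: v_39 = 39 · 147 = 5733.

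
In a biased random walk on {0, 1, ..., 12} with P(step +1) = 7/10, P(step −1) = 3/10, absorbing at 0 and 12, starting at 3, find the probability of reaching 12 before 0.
P(hit 12 before 0) = (1 − (3/7)^3) / (1 − (3/7)^12) = 40353607/43799860

Let u_k denote P(reach 12 before 0 | start at k). Boundary: u_0 = 0, u_12 = 1. Recurrence: u_k = 7/10·u_{k+1} + 3/10·u_{k-1} for 1 ≤ k ≤ 11. Try u_k = A + B·r^k with r = q/p = (3/10)/(7/10) = 3/7. Substitution satisfies the recurrence; boundary conditions give:
  u_k = (1 − r^k) / (1 − r^N) = (1 − (3/7)^3) / (1 − (3/7)^12) = 40353607/43799860.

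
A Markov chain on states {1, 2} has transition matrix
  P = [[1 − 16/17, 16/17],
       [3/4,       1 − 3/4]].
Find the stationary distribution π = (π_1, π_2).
π_1 = 51/115, π_2 = 64/115

Solve πP = π with π_1 + π_2 = 1. From πP = π: π_1 · (1 − 16/17) + π_2 · 3/4 = π_1 ⇒ π_2 · 3/4 = π_1 · 16/17 ⇒ π_2/π_1 = (16/17)/(3/4) = 64/51. Together with π_1 + π_2 = 1:
  π_1 = (3/4)/(16/17 + 3/4) = (3/4)/(115/68) = 51/115,
  π_2 = (16/17)/(16/17 + 3/4) = (16/17)/(115/68) = 64/115.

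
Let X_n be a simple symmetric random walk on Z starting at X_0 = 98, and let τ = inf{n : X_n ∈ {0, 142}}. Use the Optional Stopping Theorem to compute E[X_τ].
E[X_τ] = 98

X_n is a martingale and τ is a bounded-mean stopping time (indeed τ is finite a.s. with bounded expectation since the walk is in a bounded region). By the OST, E[X_τ] = E[X_0] = 98. Equivalently: E[X_τ] = 142 · P(hit 142 first) + 0 · P(hit 0 first) = 142 · (98/142) = 98.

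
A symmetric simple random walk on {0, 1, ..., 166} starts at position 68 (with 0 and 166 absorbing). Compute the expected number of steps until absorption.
E[τ | X_0 = 68] = 6664

Let v_k = E[τ | X_0 = k]. Boundary: v_0 = v_166 = 0. Recurrence: v_k = 1 + (v_{k-1} + v_{k+1})/2 for 1 ≤ k ≤ 165. The particular solution to v_k − (v_{k-1} + v_{k+1})/2 = 1 is v_k = −k^2. Adding homogeneous solution A + B k and matching boundaries gives v_k = k (166 − k). Substituting k = 68: v_68 = 68 · 98 = 6664.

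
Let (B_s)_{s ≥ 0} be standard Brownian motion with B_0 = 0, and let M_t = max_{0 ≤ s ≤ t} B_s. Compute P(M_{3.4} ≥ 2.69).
P(M_{3.4} ≥ 2.69) = 2·P(B_{3.4} ≥ 2.69) = 2(1 − Φ(2.69/√3.4)) ≈ 0.1446

By the reflection principle for Brownian motion, P(M_t ≥ a) = 2 · P(B_t ≥ a) for a ≥ 0. Since B_t ~ N(0, t), P(B_t ≥ 2.69) = 1 − Φ(2.69/√t) = 1 − Φ(2.69/√3.4) = 1 − Φ(1.4589). So
  P(M_{3.4} ≥ 2.69) = 2(1 − Φ(1.4589)) ≈ 0.1446.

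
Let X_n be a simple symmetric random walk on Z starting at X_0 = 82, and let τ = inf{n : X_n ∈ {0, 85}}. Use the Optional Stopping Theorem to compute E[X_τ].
E[X_τ] = 82

X_n is a martingale and τ is a bounded-mean stopping time (indeed τ is finite a.s. with bounded expectation since the walk is in a bounded region). By the OST, E[X_τ] = E[X_0] = 82. Equivalently: E[X_τ] = 85 · P(hit 85 first) + 0 · P(hit 0 first) = 85 · (82/85) = 82.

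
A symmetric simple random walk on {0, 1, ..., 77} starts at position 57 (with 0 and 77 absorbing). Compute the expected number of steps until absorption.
E[τ | X_0 = 57] = 1140

Let v_k = E[τ | X_0 = k]. Boundary: v_0 = v_77 = 0. Recurrence: v_k = 1 + (v_{k-1} + v_{k+1})/2 for 1 ≤ k ≤ 76. The particular solution to v_k − (v_{k-1} + v_{k+1})/2 = 1 is v_k = −k^2. Adding homogeneous solution A + B k and matching boundaries gives v_k = k (77 − k). Substituting k = 57: v_57 = 57 · 20 = 1140.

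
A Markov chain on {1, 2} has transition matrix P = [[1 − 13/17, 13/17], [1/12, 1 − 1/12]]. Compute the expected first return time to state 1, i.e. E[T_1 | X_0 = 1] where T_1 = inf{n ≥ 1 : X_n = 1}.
E[T_1 | X_0 = 1] = 1/π_1 = 173/17

For an irreducible recurrent Markov chain with stationary distribution π, E[T_i | X_0 = i] = 1/π_i (Kac's formula). Here π_1 = (1/12)/(13/17 + 1/12) = (1/12)/(173/204) = 17/173, so E[T_1 | X_0 = 1] = 1/π_1 = (13/17 + 1/12)/(1/12) = (173/204)/(1/12) = 173/17.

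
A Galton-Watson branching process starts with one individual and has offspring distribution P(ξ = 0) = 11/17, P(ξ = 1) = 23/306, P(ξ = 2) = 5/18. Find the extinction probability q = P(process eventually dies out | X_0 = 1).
q = 1

Mean offspring μ = 0·11/17 + 1·23/306 + 2·5/18 = 193/306 ≤ 1. For μ ≤ 1 with offspring not concentrated at 1, the Galton-Watson process goes extinct almost surely, so q = 1.
(Algebraic check: The pgf is f(s) = 11/17 + 23/306·s + 5/18·s². The extinction probability q is the smallest fixed point of f in [0, 1]. Setting s = f(s):
  5/18·s² + (23/306 − 1)·s + 11/17 = 0
  5/18·s² − (11/17 + 5/18)·s + 11/17 = 0
which factors as (s − 1)·(5/18·s − 11/17) = 0, giving roots s = 1 and s = (11/17)/(5/18) = 198/85. Since 198/85 ≥ 1, the smallest root in [0, 1] is s = 1.)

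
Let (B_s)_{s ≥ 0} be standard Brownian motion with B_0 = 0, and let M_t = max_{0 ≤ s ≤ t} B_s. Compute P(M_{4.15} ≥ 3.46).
P(M_{4.15} ≥ 3.46) = 2·P(B_{4.15} ≥ 3.46) = 2(1 − Φ(3.46/√4.15)) ≈ 0.0894

By the reflection principle for Brownian motion, P(M_t ≥ a) = 2 · P(B_t ≥ a) for a ≥ 0. Since B_t ~ N(0, t), P(B_t ≥ 3.46) = 1 − Φ(3.46/√t) = 1 − Φ(3.46/√4.15) = 1 − Φ(1.6984). So
  P(M_{4.15} ≥ 3.46) = 2(1 − Φ(1.6984)) ≈ 0.0894.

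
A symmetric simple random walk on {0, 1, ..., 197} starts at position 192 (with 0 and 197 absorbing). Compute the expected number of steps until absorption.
E[τ | X_0 = 192] = 960

Let v_k = E[τ | X_0 = k]. Boundary: v_0 = v_197 = 0. Recurrence: v_k = 1 + (v_{k-1} + v_{k+1})/2 for 1 ≤ k ≤ 196. The particular solution to v_k − (v_{k-1} + v_{k+1})/2 = 1 is v_k = −k^2. Adding homogeneous solution A + B k and matching boundaries gives v_k = k (197 − k). Substituting k = 192: v_192 = 192 · 5 = 960.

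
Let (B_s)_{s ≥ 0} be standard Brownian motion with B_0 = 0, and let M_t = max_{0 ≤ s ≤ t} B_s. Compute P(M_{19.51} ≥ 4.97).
P(M_{19.51} ≥ 4.97) = 2·P(B_{19.51} ≥ 4.97) = 2(1 − Φ(4.97/√19.51)) ≈ 0.2605

By the reflection principle for Brownian motion, P(M_t ≥ a) = 2 · P(B_t ≥ a) for a ≥ 0. Since B_t ~ N(0, t), P(B_t ≥ 4.97) = 1 − Φ(4.97/√t) = 1 − Φ(4.97/√19.51) = 1 − Φ(1.1252). So
  P(M_{19.51} ≥ 4.97) = 2(1 − Φ(1.1252)) ≈ 0.2605.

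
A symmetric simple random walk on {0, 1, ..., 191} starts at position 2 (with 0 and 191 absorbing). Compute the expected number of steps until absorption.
E[τ | X_0 = 2] = 378

Let v_k = E[τ | X_0 = k]. Boundary: v_0 = v_191 = 0. Recurrence: v_k = 1 + (v_{k-1} + v_{k+1})/2 for 1 ≤ k ≤ 190. The particular solution to v_k − (v_{k-1} + v_{k+1})/2 = 1 is v_k = −k^2. Adding homogeneous solution A + B k and matching boundaries gives v_k = k (191 − k). Substituting k = 2: v_2 = 2 · 189 = 378.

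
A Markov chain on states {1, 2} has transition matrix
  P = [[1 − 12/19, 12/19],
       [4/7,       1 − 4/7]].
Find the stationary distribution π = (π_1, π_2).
π_1 = 19/40, π_2 = 21/40

Solve πP = π with π_1 + π_2 = 1. From πP = π: π_1 · (1 − 12/19) + π_2 · 4/7 = π_1 ⇒ π_2 · 4/7 = π_1 · 12/19 ⇒ π_2/π_1 = (12/19)/(4/7) = 21/19. Together with π_1 + π_2 = 1:
  π_1 = (4/7)/(12/19 + 4/7) = (4/7)/(160/133) = 19/40,
  π_2 = (12/19)/(12/19 + 4/7) = (12/19)/(160/133) = 21/40.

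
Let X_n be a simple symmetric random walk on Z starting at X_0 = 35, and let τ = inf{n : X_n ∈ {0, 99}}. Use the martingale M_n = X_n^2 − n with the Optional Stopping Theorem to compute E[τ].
E[τ] = 2240

M_n = X_n^2 − n is a martingale (since E[X_{n+1}^2 | F_n] = X_n^2 + 1). By OST (τ has finite mean in a bounded region), E[M_τ] = E[M_0] = X_0^2 − 0 = 35^2 = 1225. Also E[M_τ] = E[X_τ^2] − E[τ]. The walk exits at 0 or 99, with P(hit 99 first) = 35/99, so E[X_τ^2] = 99^2 · 35/99 + 0 = 3465. Thus E[τ] = E[X_τ^2] − E[M_τ] = 3465 − 1225 = 2240 = 35(99 − 35) = 2240.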